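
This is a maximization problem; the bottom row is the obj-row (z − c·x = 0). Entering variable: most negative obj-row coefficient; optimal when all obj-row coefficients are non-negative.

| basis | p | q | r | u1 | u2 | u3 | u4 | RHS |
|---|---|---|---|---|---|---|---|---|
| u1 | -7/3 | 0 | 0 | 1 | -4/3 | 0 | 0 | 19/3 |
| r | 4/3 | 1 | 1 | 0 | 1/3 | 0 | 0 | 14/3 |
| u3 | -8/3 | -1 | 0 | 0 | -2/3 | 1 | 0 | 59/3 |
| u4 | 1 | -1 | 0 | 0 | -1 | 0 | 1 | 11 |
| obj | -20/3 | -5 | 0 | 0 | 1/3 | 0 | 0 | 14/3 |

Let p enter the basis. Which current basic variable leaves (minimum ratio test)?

Column p entries and ratios — u1: -7/3 ≤ 0, skip; r: (14/3)/(4/3) = 7/2; u3: -8/3 ≤ 0, skip; u4: 11/1 = 11.
Smallest ratio is 7/2 in the row of r, so r leaves.

r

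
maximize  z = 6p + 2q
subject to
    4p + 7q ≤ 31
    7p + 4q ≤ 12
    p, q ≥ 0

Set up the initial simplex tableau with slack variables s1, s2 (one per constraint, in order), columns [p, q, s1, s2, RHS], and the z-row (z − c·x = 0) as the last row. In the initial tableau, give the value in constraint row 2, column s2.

1

Slack s2 belongs to constraint 2; its column is the unit vector e_2, so the entry in row 2 is 1.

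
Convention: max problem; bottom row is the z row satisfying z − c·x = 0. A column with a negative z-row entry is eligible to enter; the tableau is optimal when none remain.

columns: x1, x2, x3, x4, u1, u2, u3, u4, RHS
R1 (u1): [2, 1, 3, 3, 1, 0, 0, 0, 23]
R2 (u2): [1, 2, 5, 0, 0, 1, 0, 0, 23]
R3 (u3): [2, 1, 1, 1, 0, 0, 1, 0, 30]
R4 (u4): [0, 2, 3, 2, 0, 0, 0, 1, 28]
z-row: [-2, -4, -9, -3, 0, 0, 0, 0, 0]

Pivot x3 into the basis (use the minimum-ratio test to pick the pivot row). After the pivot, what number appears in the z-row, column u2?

Ratio test on column x3 — row 1: 23/3 = 23/3; row 2: 23/5 = 23/5; row 3: 30/1 = 30; row 4: 28/3 = 28/3. Minimum is 23/5 at row 2 (u2 leaves); pivot element 5.
Divide row 2 by 5; eliminate column x3 from the other rows.
z-row update in column u2: 0 − (-9)·(1/5) = 9/5.

9/5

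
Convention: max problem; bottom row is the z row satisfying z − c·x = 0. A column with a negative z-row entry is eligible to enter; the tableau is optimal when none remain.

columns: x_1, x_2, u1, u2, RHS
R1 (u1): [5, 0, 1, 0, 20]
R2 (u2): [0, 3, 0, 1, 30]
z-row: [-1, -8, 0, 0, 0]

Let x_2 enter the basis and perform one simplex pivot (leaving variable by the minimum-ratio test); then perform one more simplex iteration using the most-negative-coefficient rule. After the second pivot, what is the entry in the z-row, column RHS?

84

Ratio test on column x_2 — row 1: entry 0 ≤ 0; row 2: 30/3 = 10. Minimum is 10 at row 2 (u2 leaves); pivot element 3.
Divide row 2 by 3; eliminate column x_2 from the other rows.
Second iteration: most negative z-row entry is -1 in column x_1, so x_1 enters.
Ratio test on column x_1 — row 1: 20/5 = 4; row 2: entry 0 ≤ 0. Minimum is 4 at row 1 (u1 leaves); pivot element 5.
Divide row 1 by 5; eliminate column x_1 from the other rows.
After both pivots, the entry at the z-row, column RHS is 84.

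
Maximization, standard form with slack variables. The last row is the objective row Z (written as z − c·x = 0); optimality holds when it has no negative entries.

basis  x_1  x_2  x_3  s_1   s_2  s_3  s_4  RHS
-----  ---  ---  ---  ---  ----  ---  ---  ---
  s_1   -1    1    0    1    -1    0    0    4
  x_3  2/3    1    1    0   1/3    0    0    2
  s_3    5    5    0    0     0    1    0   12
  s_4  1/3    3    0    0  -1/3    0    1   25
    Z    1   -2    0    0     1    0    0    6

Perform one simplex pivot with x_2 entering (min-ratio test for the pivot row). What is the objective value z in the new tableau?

Ratio test on column x_2 — row 1: 4/1 = 4; row 2: 2/1 = 2; row 3: 12/5 = 12/5; row 4: 25/3 = 25/3. Minimum is 2 at row 2 (x_3 leaves); pivot element 1.
Pivot on row 2; the Z-row RHS becomes 6 − (-2)·2 = 10.

10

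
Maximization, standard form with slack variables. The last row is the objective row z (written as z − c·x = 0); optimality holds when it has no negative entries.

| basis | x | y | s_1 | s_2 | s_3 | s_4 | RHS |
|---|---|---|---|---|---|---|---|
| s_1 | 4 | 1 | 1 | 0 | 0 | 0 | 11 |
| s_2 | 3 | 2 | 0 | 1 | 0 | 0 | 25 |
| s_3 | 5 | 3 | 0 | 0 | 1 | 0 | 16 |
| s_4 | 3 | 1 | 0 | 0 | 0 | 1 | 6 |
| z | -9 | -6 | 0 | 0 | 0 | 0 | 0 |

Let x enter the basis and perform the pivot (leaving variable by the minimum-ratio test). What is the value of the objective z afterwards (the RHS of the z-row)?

18

Ratio test on column x — row 1: 11/4 = 11/4; row 2: 25/3 = 25/3; row 3: 16/5 = 16/5; row 4: 6/3 = 2. Minimum is 2 at row 4 (s_4 leaves); pivot element 3.
Pivot on row 4; the z-row RHS becomes 0 − (-9)·2 = 18.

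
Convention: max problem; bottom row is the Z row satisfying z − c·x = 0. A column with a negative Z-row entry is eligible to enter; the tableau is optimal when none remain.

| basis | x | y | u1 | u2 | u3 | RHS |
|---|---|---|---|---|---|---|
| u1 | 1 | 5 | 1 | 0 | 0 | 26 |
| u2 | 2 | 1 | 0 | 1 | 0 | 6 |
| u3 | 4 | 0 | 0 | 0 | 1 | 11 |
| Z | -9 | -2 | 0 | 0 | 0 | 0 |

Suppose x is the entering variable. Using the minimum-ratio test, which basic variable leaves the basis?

Column x entries and ratios — u1: 26/1 = 26; u2: 6/2 = 3; u3: 11/4 = 11/4.
Smallest ratio is 11/4 in the row of u3, so u3 leaves.

u3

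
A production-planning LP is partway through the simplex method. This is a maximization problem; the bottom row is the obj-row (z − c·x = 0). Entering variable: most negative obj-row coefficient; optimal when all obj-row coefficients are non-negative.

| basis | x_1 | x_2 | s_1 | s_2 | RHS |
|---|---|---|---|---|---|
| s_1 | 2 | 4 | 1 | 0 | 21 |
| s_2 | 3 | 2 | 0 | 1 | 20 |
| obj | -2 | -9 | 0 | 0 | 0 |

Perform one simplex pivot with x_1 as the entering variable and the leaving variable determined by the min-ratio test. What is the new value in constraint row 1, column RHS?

Ratio test on column x_1 — row 1: 21/2 = 21/2; row 2: 20/3 = 20/3. Minimum is 20/3 at row 2 (s_2 leaves); pivot element 3.
Divide row 2 by 3; eliminate column x_1 from the other rows.
Row 1 update in column RHS: 21 − 2·(20/3) = 23/3.

23/3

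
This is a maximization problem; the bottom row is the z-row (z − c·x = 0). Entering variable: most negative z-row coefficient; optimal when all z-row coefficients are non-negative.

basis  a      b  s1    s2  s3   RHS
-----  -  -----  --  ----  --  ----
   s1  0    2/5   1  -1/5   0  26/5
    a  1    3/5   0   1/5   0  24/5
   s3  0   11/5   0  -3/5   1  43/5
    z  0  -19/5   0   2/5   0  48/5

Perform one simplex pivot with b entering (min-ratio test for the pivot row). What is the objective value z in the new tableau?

Ratio test on column b — row 1: (26/5)/(2/5) = 13; row 2: (24/5)/(3/5) = 8; row 3: (43/5)/(11/5) = 43/11. Minimum is 43/11 at row 3 (s3 leaves); pivot element 11/5.
Pivot on row 3; the z-row RHS becomes 48/5 − (-19/5)·(43/11) = 269/11.

269/11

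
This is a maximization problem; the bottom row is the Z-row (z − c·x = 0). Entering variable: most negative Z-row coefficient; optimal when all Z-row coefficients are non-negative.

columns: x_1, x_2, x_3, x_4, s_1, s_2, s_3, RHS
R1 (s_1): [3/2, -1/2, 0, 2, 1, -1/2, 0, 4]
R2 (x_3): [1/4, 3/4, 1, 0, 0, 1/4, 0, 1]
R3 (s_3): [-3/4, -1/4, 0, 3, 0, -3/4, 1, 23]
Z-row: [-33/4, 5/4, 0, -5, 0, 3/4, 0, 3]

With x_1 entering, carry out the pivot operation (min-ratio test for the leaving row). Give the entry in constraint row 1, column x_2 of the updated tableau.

-1/3

Ratio test on column x_1 — row 1: 4/(3/2) = 8/3; row 2: 1/(1/4) = 4; row 3: entry -3/4 ≤ 0. Minimum is 8/3 at row 1 (s_1 leaves); pivot element 3/2.
Divide row 1 by 3/2; eliminate column x_1 from the other rows.
In the new row 1, the x_2 entry is the old entry divided by the pivot: (-1/2)/(3/2) = -1/3.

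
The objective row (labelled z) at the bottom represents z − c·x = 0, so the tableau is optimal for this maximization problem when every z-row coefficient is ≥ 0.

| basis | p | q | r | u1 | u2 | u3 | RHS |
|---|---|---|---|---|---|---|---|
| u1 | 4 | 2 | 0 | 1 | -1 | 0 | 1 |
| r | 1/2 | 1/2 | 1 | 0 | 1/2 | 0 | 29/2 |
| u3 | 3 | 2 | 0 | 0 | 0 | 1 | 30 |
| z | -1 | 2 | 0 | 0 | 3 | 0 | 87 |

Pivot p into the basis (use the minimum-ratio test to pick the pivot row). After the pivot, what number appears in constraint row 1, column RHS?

Ratio test on column p — row 1: 1/4 = 1/4; row 2: (29/2)/(1/2) = 29; row 3: 30/3 = 10. Minimum is 1/4 at row 1 (u1 leaves); pivot element 4.
Divide row 1 by 4; eliminate column p from the other rows.
In the new row 1, the RHS entry is the old entry divided by the pivot: 1/4 = 1/4.

1/4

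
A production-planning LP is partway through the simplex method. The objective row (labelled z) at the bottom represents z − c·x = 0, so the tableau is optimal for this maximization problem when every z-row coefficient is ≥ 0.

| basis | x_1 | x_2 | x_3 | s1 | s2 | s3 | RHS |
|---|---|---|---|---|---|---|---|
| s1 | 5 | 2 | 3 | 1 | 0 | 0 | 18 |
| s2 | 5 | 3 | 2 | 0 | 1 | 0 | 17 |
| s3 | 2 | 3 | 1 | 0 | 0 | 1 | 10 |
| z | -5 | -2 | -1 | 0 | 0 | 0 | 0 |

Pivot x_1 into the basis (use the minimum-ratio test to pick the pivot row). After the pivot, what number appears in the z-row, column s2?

Ratio test on column x_1 — row 1: 18/5 = 18/5; row 2: 17/5 = 17/5; row 3: 10/2 = 5. Minimum is 17/5 at row 2 (s2 leaves); pivot element 5.
Divide row 2 by 5; eliminate column x_1 from the other rows.
z-row update in column s2: 0 − (-5)·(1/5) = 1.

1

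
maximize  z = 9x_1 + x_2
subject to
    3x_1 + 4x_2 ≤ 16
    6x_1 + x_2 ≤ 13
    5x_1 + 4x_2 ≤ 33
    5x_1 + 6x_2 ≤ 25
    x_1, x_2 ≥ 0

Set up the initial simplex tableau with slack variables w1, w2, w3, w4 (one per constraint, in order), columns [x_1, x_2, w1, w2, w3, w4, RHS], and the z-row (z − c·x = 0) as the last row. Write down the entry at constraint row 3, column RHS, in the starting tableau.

The RHS of constraint 3 is b_3 = 33.

33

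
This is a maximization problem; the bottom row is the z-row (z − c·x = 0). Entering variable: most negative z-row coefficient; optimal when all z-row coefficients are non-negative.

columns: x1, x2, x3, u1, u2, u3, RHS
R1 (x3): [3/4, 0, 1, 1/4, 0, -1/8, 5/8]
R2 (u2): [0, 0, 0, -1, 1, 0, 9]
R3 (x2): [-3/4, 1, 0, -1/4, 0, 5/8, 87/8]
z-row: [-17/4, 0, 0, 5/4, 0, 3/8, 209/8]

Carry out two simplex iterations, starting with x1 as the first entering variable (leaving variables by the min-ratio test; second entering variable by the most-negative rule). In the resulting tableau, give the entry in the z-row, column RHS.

112/3

Ratio test on column x1 — row 1: (5/8)/(3/4) = 5/6; row 2: entry 0 ≤ 0; row 3: entry -3/4 ≤ 0. Minimum is 5/6 at row 1 (x3 leaves); pivot element 3/4.
Divide row 1 by 3/4; eliminate column x1 from the other rows.
Second iteration: most negative z-row entry is -1/3 in column u3, so u3 enters.
Ratio test on column u3 — row 1: entry -1/6 ≤ 0; row 2: entry 0 ≤ 0; row 3: (23/2)/(1/2) = 23. Minimum is 23 at row 3 (x2 leaves); pivot element 1/2.
Divide row 3 by 1/2; eliminate column u3 from the other rows.
After both pivots, the entry at the z-row, column RHS is 112/3.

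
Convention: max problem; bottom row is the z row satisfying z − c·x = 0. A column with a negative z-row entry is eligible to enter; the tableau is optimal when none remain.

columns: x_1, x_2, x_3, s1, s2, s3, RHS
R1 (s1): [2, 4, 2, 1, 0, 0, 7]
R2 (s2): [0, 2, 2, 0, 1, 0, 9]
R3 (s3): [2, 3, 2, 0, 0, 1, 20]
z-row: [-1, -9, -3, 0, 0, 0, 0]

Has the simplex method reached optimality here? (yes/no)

no

The z-row has a negative entry -9 in column x_2, so it is not optimal.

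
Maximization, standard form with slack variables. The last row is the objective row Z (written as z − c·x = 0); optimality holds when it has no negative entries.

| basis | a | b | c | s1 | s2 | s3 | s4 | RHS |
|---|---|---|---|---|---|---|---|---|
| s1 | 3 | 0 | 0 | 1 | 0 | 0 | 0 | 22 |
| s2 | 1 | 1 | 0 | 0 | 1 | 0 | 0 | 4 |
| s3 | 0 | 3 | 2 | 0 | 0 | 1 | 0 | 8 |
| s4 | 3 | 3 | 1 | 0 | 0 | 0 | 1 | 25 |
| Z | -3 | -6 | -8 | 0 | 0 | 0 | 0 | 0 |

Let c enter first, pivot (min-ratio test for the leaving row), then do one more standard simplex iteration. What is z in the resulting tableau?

44

Ratio test on column c — row 1: entry 0 ≤ 0; row 2: entry 0 ≤ 0; row 3: 8/2 = 4; row 4: 25/1 = 25. Minimum is 4 at row 3 (s3 leaves); pivot element 2.
Pivot on row 3; the Z-row RHS becomes 0 − (-8)·4 = 32.
Next entering variable (most negative Z-row entry -3): a.
Ratio test on column a — row 1: 22/3 = 22/3; row 2: 4/1 = 4; row 3: entry 0 ≤ 0; row 4: 21/3 = 7. Minimum is 4 at row 2 (s2 leaves); pivot element 1.
After the second pivot the Z-row RHS is 32 − (-3)·4 = 44.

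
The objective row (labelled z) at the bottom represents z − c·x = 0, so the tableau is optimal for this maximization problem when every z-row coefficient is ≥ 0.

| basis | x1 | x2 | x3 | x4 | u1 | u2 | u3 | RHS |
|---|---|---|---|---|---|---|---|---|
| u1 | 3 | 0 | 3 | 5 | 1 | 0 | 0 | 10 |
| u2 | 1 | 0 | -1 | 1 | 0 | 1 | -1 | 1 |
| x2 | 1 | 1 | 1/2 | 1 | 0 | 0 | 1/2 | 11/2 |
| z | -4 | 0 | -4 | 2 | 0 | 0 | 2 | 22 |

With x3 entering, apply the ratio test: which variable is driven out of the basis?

Column x3 entries and ratios — u1: 10/3 = 10/3; u2: -1 ≤ 0, skip; x2: (11/2)/(1/2) = 11.
Smallest ratio is 10/3 in the row of u1, so u1 leaves.

u1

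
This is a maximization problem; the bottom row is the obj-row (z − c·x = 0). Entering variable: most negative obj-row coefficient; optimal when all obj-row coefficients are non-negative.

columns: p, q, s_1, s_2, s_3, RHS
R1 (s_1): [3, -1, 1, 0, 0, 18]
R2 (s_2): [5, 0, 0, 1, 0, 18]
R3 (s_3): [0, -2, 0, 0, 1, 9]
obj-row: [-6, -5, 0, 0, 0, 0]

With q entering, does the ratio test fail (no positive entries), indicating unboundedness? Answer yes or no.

Every constraint-row entry in column q is ≤ 0, so increasing q is unbounded.

yes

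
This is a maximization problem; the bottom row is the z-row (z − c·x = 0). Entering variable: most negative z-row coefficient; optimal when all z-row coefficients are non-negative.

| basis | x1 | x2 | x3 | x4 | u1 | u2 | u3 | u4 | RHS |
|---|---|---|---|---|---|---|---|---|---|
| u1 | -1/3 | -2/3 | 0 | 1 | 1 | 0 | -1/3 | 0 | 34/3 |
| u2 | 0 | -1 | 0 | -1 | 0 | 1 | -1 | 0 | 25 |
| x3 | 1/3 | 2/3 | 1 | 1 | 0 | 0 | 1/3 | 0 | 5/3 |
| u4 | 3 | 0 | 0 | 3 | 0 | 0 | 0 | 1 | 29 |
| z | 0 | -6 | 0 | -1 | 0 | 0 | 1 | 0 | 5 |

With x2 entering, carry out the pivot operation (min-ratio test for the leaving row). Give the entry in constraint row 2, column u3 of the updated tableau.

-1/2

Ratio test on column x2 — row 1: entry -2/3 ≤ 0; row 2: entry -1 ≤ 0; row 3: (5/3)/(2/3) = 5/2; row 4: entry 0 ≤ 0. Minimum is 5/2 at row 3 (x3 leaves); pivot element 2/3.
Divide row 3 by 2/3; eliminate column x2 from the other rows.
Row 2 update in column u3: -1 − (-1)·(1/2) = -1/2.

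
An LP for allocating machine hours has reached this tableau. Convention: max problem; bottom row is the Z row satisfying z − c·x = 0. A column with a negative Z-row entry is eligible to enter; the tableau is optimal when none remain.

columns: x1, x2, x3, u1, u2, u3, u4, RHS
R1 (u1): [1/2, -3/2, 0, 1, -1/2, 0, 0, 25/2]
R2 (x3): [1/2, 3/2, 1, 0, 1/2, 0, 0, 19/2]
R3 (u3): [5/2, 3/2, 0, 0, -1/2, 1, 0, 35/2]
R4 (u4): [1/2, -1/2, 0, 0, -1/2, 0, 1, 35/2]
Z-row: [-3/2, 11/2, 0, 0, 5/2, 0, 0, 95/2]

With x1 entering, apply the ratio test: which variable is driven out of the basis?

u3

Column x1 entries and ratios — u1: (25/2)/(1/2) = 25; x3: (19/2)/(1/2) = 19; u3: (35/2)/(5/2) = 7; u4: (35/2)/(1/2) = 35.
Smallest ratio is 7 in the row of u3, so u3 leaves.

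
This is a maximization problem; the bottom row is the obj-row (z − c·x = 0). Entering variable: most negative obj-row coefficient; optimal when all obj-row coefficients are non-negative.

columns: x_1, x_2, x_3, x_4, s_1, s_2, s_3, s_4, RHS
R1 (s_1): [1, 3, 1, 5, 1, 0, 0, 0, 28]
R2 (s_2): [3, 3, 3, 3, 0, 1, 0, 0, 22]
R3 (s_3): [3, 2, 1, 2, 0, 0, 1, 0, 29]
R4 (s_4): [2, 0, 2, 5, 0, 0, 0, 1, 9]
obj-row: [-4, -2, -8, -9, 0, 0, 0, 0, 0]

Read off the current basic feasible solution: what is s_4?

9

s_4 is basic (row 4); its value is the RHS of that row, 9.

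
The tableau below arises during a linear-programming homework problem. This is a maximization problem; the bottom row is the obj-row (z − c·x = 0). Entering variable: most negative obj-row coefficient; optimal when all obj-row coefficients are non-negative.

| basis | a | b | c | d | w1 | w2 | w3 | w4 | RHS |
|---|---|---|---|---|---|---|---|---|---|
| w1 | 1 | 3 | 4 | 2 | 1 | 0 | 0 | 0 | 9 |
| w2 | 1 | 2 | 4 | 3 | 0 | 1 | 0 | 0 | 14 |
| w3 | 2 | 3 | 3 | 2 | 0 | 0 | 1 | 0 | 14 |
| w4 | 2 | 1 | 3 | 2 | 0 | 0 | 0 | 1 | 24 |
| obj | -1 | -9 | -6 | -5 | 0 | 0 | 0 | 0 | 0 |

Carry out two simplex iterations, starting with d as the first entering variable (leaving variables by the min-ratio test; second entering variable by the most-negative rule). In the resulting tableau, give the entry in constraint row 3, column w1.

-1

Ratio test on column d — row 1: 9/2 = 9/2; row 2: 14/3 = 14/3; row 3: 14/2 = 7; row 4: 24/2 = 12. Minimum is 9/2 at row 1 (w1 leaves); pivot element 2.
Divide row 1 by 2; eliminate column d from the other rows.
Second iteration: most negative obj-row entry is -3/2 in column b, so b enters.
Ratio test on column b — row 1: (9/2)/(3/2) = 3; row 2: entry -5/2 ≤ 0; row 3: entry 0 ≤ 0; row 4: entry -2 ≤ 0. Minimum is 3 at row 1 (d leaves); pivot element 3/2.
Divide row 1 by 3/2; eliminate column b from the other rows.
After both pivots, the entry at constraint row 3, column w1 is -1.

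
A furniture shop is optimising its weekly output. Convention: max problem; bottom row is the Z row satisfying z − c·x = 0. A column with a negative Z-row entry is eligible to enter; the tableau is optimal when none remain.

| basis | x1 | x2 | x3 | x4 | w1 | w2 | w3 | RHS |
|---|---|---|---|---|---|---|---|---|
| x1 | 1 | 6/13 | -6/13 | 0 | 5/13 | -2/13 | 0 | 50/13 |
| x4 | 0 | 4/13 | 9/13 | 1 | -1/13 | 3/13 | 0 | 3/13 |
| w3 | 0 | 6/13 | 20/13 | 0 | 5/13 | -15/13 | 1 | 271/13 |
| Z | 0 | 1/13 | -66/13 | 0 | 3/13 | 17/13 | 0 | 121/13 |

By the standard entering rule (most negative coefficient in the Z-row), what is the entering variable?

x3

Negative Z-row entries: x3: -66/13.
The most negative is -66/13 in column x3, so x3 enters.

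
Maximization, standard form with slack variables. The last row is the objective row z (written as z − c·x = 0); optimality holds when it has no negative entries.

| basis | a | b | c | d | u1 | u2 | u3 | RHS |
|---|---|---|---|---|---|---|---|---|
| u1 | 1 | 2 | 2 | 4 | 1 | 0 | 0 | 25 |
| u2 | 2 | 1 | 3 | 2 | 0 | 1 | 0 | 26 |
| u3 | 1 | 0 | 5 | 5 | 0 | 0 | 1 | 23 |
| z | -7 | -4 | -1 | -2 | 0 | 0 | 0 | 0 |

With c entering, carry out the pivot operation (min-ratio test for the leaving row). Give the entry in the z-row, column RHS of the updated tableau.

Ratio test on column c — row 1: 25/2 = 25/2; row 2: 26/3 = 26/3; row 3: 23/5 = 23/5. Minimum is 23/5 at row 3 (u3 leaves); pivot element 5.
Divide row 3 by 5; eliminate column c from the other rows.
z-row update in column RHS: 0 − (-1)·(23/5) = 23/5.

23/5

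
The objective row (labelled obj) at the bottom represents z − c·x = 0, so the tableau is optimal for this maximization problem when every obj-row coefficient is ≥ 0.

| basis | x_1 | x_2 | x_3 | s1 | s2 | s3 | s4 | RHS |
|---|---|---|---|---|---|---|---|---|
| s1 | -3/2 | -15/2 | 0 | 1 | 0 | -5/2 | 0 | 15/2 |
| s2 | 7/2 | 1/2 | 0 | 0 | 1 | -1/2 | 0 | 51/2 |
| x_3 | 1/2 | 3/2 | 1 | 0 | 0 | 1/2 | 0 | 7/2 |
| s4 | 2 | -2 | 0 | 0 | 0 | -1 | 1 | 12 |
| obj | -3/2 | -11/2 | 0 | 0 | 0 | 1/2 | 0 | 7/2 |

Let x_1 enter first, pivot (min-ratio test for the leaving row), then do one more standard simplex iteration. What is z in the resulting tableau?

Ratio test on column x_1 — row 1: entry -3/2 ≤ 0; row 2: (51/2)/(7/2) = 51/7; row 3: (7/2)/(1/2) = 7; row 4: 12/2 = 6. Minimum is 6 at row 4 (s4 leaves); pivot element 2.
Pivot on row 4; the obj-row RHS becomes 7/2 − (-3/2)·6 = 25/2.
Next entering variable (most negative obj-row entry -7): x_2.
Ratio test on column x_2 — row 1: entry -9 ≤ 0; row 2: (9/2)/4 = 9/8; row 3: (1/2)/2 = 1/4; row 4: entry -1 ≤ 0. Minimum is 1/4 at row 3 (x_3 leaves); pivot element 2.
After the second pivot the obj-row RHS is 25/2 − (-7)·(1/4) = 57/4.

57/4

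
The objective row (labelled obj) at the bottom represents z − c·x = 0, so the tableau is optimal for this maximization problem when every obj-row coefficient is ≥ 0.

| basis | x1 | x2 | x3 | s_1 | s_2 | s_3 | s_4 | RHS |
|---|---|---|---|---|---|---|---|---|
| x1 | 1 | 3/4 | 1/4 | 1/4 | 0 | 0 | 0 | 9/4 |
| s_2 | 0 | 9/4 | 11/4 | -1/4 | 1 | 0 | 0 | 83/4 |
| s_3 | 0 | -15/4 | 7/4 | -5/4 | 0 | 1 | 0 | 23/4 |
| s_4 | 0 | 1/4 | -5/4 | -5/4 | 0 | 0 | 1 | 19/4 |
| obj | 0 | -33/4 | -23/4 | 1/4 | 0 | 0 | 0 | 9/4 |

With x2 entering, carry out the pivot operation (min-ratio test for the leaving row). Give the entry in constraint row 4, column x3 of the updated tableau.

Ratio test on column x2 — row 1: (9/4)/(3/4) = 3; row 2: (83/4)/(9/4) = 83/9; row 3: entry -15/4 ≤ 0; row 4: (19/4)/(1/4) = 19. Minimum is 3 at row 1 (x1 leaves); pivot element 3/4.
Divide row 1 by 3/4; eliminate column x2 from the other rows.
Row 4 update in column x3: -5/4 − (1/4)·(1/3) = -4/3.

-4/3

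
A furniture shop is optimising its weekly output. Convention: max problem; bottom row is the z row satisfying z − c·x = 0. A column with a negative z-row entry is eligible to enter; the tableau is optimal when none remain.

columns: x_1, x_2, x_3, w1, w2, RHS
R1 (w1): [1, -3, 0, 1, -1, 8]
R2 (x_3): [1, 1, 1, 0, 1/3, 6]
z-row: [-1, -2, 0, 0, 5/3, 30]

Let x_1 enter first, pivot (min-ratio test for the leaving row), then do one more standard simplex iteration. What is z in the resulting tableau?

Ratio test on column x_1 — row 1: 8/1 = 8; row 2: 6/1 = 6. Minimum is 6 at row 2 (x_3 leaves); pivot element 1.
Pivot on row 2; the z-row RHS becomes 30 − (-1)·6 = 36.
Next entering variable (most negative z-row entry -1): x_2.
Ratio test on column x_2 — row 1: entry -4 ≤ 0; row 2: 6/1 = 6. Minimum is 6 at row 2 (x_1 leaves); pivot element 1.
After the second pivot the z-row RHS is 36 − (-1)·6 = 42.

42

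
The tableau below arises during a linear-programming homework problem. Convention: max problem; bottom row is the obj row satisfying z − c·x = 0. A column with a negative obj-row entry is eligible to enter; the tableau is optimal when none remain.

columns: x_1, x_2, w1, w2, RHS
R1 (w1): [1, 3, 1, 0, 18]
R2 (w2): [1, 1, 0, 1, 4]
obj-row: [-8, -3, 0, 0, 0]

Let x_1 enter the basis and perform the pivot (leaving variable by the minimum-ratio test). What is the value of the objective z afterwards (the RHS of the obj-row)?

32

Ratio test on column x_1 — row 1: 18/1 = 18; row 2: 4/1 = 4. Minimum is 4 at row 2 (w2 leaves); pivot element 1.
Pivot on row 2; the obj-row RHS becomes 0 − (-8)·4 = 32.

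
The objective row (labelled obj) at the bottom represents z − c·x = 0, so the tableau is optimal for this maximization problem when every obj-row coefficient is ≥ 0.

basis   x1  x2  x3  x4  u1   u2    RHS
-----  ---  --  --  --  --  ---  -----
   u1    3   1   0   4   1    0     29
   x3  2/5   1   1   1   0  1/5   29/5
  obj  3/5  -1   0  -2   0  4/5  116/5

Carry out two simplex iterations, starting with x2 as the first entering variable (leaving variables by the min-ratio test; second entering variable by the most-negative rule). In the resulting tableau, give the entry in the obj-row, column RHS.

174/5

Ratio test on column x2 — row 1: 29/1 = 29; row 2: (29/5)/1 = 29/5. Minimum is 29/5 at row 2 (x3 leaves); pivot element 1.
Divide row 2 by 1; eliminate column x2 from the other rows.
Second iteration: most negative obj-row entry is -1 in column x4, so x4 enters.
Ratio test on column x4 — row 1: (116/5)/3 = 116/15; row 2: (29/5)/1 = 29/5. Minimum is 29/5 at row 2 (x2 leaves); pivot element 1.
Divide row 2 by 1; eliminate column x4 from the other rows.
After both pivots, the entry at the obj-row, column RHS is 174/5.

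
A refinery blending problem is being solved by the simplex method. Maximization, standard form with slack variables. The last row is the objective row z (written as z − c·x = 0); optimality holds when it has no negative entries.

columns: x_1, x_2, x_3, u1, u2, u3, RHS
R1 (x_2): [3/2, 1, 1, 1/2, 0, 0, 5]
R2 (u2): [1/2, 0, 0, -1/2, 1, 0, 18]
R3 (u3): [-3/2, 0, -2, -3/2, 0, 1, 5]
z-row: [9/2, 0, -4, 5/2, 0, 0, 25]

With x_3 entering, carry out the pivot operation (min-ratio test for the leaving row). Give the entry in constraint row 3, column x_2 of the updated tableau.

2

Ratio test on column x_3 — row 1: 5/1 = 5; row 2: entry 0 ≤ 0; row 3: entry -2 ≤ 0. Minimum is 5 at row 1 (x_2 leaves); pivot element 1.
Divide row 1 by 1; eliminate column x_3 from the other rows.
Row 3 update in column x_2: 0 − (-2)·1 = 2.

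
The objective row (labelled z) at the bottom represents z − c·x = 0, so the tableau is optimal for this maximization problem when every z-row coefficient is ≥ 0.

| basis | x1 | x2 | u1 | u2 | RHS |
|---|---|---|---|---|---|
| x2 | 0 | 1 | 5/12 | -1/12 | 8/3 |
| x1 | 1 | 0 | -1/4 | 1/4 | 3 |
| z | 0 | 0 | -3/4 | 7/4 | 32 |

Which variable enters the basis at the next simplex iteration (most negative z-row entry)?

u1

Negative z-row entries: u1: -3/4.
The most negative is -3/4 in column u1, so u1 enters.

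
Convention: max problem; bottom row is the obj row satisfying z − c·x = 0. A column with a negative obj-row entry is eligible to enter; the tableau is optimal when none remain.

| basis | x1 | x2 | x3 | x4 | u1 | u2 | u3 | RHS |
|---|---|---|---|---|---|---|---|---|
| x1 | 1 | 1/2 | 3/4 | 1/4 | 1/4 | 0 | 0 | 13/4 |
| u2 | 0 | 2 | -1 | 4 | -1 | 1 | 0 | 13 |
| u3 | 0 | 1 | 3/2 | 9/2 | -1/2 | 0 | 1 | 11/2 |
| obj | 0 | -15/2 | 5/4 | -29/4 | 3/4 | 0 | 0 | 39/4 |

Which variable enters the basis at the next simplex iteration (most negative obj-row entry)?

Negative obj-row entries: x2: -15/2, x4: -29/4.
The most negative is -15/2 in column x2, so x2 enters.

x2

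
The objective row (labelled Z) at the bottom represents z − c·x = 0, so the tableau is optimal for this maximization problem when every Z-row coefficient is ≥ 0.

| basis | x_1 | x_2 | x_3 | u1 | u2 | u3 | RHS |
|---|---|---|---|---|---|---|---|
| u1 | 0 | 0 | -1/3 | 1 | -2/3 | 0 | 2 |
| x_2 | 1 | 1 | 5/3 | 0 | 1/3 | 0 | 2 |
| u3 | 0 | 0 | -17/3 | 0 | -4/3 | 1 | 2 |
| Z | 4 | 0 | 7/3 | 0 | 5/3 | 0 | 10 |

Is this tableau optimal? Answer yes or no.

Every Z-row coefficient is ≥ 0, so the tableau is optimal.

yes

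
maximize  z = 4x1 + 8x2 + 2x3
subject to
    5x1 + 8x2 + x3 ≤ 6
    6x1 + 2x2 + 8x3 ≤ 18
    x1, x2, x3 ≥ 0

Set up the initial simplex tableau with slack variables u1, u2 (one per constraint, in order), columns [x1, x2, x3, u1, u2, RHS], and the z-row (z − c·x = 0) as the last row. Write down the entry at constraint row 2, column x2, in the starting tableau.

Constraint 2 has coefficient 2 on x2.

2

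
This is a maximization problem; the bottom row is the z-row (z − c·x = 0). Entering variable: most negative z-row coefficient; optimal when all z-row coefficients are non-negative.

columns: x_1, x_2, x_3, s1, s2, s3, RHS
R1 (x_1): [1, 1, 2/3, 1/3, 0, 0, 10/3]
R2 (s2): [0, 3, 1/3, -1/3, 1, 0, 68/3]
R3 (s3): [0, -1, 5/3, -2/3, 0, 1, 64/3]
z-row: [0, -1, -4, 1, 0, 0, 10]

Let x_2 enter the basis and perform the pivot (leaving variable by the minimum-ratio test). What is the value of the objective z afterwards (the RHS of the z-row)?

Ratio test on column x_2 — row 1: (10/3)/1 = 10/3; row 2: (68/3)/3 = 68/9; row 3: entry -1 ≤ 0. Minimum is 10/3 at row 1 (x_1 leaves); pivot element 1.
Pivot on row 1; the z-row RHS becomes 10 − (-1)·(10/3) = 40/3.

40/3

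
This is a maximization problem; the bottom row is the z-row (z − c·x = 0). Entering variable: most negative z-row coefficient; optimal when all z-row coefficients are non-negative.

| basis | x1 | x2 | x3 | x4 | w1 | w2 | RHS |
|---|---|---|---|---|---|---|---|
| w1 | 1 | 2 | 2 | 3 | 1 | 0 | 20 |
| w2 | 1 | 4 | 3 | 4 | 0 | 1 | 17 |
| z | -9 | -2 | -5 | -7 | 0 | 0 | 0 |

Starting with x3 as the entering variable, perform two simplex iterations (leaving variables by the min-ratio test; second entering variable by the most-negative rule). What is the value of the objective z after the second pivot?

Ratio test on column x3 — row 1: 20/2 = 10; row 2: 17/3 = 17/3. Minimum is 17/3 at row 2 (w2 leaves); pivot element 3.
Pivot on row 2; the z-row RHS becomes 0 − (-5)·(17/3) = 85/3.
Next entering variable (most negative z-row entry -22/3): x1.
Ratio test on column x1 — row 1: (26/3)/(1/3) = 26; row 2: (17/3)/(1/3) = 17. Minimum is 17 at row 2 (x3 leaves); pivot element 1/3.
After the second pivot the z-row RHS is 85/3 − (-22/3)·17 = 153.

153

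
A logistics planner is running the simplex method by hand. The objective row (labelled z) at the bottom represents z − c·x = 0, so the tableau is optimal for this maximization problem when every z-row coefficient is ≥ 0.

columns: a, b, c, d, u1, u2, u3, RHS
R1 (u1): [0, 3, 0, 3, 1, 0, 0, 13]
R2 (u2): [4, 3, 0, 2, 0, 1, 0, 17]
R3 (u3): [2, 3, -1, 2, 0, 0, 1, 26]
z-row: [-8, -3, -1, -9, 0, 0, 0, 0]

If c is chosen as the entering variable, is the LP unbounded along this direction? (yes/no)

yes

Every constraint-row entry in column c is ≤ 0, so increasing c is unbounded.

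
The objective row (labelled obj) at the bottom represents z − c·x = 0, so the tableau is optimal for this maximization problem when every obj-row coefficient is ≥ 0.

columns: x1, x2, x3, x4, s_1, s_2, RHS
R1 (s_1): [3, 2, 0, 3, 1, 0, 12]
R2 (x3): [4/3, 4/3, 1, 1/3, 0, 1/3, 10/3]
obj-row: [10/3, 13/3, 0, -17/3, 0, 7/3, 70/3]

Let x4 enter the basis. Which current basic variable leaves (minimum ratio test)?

s_1

Column x4 entries and ratios — s_1: 12/3 = 4; x3: (10/3)/(1/3) = 10.
Smallest ratio is 4 in the row of s_1, so s_1 leaves.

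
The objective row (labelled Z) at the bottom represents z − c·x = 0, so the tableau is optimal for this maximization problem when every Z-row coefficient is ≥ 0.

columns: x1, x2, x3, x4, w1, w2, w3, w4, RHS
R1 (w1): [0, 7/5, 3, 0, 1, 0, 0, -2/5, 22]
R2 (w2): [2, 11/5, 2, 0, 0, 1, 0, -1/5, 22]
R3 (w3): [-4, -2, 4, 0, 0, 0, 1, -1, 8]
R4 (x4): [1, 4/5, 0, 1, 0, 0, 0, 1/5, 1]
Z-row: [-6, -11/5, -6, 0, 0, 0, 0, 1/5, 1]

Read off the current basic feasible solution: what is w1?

22

w1 is basic (row 1); its value is the RHS of that row, 22.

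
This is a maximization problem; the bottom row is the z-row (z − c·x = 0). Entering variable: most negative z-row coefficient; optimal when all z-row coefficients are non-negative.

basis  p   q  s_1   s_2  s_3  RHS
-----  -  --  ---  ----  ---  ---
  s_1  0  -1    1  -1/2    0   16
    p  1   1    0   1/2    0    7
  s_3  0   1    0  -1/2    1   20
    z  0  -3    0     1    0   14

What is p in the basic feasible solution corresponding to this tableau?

7

p is basic (row 2); its value is the RHS of that row, 7.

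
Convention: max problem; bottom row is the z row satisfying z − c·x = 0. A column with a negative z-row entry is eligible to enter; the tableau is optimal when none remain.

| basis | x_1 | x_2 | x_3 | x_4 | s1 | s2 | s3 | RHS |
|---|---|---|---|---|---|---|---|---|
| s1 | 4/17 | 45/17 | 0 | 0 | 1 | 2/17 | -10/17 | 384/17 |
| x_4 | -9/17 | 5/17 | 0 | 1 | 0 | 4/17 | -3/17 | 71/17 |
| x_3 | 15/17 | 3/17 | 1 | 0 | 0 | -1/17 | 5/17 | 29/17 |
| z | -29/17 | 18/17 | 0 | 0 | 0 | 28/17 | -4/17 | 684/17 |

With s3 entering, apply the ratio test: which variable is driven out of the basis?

Column s3 entries and ratios — s1: -10/17 ≤ 0, skip; x_4: -3/17 ≤ 0, skip; x_3: (29/17)/(5/17) = 29/5.
Smallest ratio is 29/5 in the row of x_3, so x_3 leaves.

x_3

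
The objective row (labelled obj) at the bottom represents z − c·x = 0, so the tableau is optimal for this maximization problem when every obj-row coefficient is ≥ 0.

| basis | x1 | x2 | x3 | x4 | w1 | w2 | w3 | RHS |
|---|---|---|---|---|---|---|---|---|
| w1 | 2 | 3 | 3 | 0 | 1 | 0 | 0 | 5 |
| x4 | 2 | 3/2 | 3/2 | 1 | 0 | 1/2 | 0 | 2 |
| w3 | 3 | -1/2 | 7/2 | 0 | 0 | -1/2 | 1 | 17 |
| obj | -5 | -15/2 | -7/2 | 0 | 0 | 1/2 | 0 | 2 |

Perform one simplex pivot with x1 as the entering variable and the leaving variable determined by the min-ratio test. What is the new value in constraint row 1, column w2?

-1/2

Ratio test on column x1 — row 1: 5/2 = 5/2; row 2: 2/2 = 1; row 3: 17/3 = 17/3. Minimum is 1 at row 2 (x4 leaves); pivot element 2.
Divide row 2 by 2; eliminate column x1 from the other rows.
Row 1 update in column w2: 0 − 2·(1/4) = -1/2.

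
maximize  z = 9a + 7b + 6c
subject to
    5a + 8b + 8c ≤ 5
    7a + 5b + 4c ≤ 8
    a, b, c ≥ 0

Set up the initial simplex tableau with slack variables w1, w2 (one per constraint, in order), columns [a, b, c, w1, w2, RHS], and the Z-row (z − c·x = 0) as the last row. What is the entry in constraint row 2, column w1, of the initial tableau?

0

Slack w1 belongs to constraint 1; its column is the unit vector e_1, so the entry in row 2 is 0.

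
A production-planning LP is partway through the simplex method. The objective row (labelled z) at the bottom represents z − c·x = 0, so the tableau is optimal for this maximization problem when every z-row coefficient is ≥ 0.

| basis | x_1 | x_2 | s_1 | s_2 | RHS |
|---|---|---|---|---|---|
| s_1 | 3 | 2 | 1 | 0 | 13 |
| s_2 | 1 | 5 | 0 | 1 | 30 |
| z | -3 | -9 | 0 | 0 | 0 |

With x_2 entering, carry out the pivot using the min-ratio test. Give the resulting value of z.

Ratio test on column x_2 — row 1: 13/2 = 13/2; row 2: 30/5 = 6. Minimum is 6 at row 2 (s_2 leaves); pivot element 5.
Pivot on row 2; the z-row RHS becomes 0 − (-9)·6 = 54.

54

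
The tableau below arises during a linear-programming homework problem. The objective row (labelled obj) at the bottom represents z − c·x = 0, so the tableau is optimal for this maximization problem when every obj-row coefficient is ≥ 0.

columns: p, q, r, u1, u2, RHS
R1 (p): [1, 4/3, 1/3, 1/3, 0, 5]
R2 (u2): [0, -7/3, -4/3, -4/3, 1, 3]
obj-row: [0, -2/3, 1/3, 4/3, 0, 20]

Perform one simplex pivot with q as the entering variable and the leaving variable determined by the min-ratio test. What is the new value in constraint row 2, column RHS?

Ratio test on column q — row 1: 5/(4/3) = 15/4; row 2: entry -7/3 ≤ 0. Minimum is 15/4 at row 1 (p leaves); pivot element 4/3.
Divide row 1 by 4/3; eliminate column q from the other rows.
Row 2 update in column RHS: 3 − (-7/3)·(15/4) = 47/4.

47/4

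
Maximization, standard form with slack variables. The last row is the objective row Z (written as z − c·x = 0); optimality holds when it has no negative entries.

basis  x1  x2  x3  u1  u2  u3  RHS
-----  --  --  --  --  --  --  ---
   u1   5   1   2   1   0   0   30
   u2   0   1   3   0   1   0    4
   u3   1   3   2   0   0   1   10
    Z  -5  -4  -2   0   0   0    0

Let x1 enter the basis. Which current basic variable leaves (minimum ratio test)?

Column x1 entries and ratios — u1: 30/5 = 6; u2: 0 ≤ 0, skip; u3: 10/1 = 10.
Smallest ratio is 6 in the row of u1, so u1 leaves.

u1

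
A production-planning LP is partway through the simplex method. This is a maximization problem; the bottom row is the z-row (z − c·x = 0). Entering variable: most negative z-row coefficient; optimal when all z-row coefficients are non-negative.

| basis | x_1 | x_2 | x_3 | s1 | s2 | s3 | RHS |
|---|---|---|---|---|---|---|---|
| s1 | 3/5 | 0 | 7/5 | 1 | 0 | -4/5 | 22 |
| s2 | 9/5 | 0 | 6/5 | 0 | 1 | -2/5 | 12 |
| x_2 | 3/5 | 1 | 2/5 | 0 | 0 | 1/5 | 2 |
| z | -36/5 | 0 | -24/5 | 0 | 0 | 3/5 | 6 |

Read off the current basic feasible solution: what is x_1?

x_1 is not in the basis, so in the current basic feasible solution x_1 = 0.

0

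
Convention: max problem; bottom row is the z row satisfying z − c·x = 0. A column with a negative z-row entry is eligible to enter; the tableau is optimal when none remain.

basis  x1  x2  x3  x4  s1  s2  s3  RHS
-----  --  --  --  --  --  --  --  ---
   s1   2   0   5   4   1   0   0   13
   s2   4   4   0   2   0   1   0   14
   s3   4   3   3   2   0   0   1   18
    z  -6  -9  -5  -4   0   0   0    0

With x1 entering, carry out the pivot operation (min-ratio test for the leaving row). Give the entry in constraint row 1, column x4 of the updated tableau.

Ratio test on column x1 — row 1: 13/2 = 13/2; row 2: 14/4 = 7/2; row 3: 18/4 = 9/2. Minimum is 7/2 at row 2 (s2 leaves); pivot element 4.
Divide row 2 by 4; eliminate column x1 from the other rows.
Row 1 update in column x4: 4 − 2·(1/2) = 3.

3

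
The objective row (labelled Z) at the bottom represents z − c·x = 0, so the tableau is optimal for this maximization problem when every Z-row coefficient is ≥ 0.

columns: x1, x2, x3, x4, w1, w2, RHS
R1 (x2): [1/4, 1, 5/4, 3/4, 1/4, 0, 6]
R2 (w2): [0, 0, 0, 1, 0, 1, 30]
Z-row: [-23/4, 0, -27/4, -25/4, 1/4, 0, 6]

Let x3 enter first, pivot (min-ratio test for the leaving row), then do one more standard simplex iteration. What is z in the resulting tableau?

144

Ratio test on column x3 — row 1: 6/(5/4) = 24/5; row 2: entry 0 ≤ 0. Minimum is 24/5 at row 1 (x2 leaves); pivot element 5/4.
Pivot on row 1; the Z-row RHS becomes 6 − (-27/4)·(24/5) = 192/5.
Next entering variable (most negative Z-row entry -22/5): x1.
Ratio test on column x1 — row 1: (24/5)/(1/5) = 24; row 2: entry 0 ≤ 0. Minimum is 24 at row 1 (x3 leaves); pivot element 1/5.
After the second pivot the Z-row RHS is 192/5 − (-22/5)·24 = 144.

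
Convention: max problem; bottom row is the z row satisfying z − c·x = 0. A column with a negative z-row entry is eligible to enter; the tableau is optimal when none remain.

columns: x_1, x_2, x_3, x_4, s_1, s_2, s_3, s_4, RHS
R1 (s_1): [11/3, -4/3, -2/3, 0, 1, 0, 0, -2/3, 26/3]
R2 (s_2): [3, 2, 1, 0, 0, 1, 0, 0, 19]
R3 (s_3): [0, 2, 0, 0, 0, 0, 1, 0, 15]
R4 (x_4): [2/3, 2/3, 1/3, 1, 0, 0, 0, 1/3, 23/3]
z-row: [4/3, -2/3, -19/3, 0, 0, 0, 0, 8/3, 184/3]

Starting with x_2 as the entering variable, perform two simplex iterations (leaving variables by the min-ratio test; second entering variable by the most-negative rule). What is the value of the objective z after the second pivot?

275/3

Ratio test on column x_2 — row 1: entry -4/3 ≤ 0; row 2: 19/2 = 19/2; row 3: 15/2 = 15/2; row 4: (23/3)/(2/3) = 23/2. Minimum is 15/2 at row 3 (s_3 leaves); pivot element 2.
Pivot on row 3; the z-row RHS becomes 184/3 − (-2/3)·(15/2) = 199/3.
Next entering variable (most negative z-row entry -19/3): x_3.
Ratio test on column x_3 — row 1: entry -2/3 ≤ 0; row 2: 4/1 = 4; row 3: entry 0 ≤ 0; row 4: (8/3)/(1/3) = 8. Minimum is 4 at row 2 (s_2 leaves); pivot element 1.
After the second pivot the z-row RHS is 199/3 − (-19/3)·4 = 275/3.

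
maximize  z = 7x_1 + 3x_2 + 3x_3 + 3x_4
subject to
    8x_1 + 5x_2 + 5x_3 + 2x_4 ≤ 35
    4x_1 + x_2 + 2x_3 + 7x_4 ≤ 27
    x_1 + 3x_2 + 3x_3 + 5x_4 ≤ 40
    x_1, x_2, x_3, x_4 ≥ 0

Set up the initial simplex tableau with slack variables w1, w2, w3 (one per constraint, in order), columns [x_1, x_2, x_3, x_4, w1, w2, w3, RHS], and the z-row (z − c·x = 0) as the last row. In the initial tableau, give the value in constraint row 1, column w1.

Slack w1 belongs to constraint 1; its column is the unit vector e_1, so the entry in row 1 is 1.

1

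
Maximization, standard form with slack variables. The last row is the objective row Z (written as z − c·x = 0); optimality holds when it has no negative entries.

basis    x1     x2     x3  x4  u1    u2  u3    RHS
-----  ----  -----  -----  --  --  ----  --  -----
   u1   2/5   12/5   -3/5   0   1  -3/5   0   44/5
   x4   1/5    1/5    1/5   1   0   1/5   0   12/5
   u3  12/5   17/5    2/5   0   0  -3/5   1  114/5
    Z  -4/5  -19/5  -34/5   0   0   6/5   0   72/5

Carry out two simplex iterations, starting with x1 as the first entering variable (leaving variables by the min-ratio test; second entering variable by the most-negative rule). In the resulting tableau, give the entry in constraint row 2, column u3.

-1/2

Ratio test on column x1 — row 1: (44/5)/(2/5) = 22; row 2: (12/5)/(1/5) = 12; row 3: (114/5)/(12/5) = 19/2. Minimum is 19/2 at row 3 (u3 leaves); pivot element 12/5.
Divide row 3 by 12/5; eliminate column x1 from the other rows.
Second iteration: most negative Z-row entry is -20/3 in column x3, so x3 enters.
Ratio test on column x3 — row 1: entry -2/3 ≤ 0; row 2: (1/2)/(1/6) = 3; row 3: (19/2)/(1/6) = 57. Minimum is 3 at row 2 (x4 leaves); pivot element 1/6.
Divide row 2 by 1/6; eliminate column x3 from the other rows.
After both pivots, the entry at constraint row 2, column u3 is -1/2.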